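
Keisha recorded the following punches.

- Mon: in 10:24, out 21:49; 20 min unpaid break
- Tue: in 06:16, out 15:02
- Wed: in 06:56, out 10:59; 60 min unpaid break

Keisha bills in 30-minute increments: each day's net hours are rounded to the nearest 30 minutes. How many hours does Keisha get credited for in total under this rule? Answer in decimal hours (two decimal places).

Mon: 10:24–21:49 = 11 h 25 min − 20 min = 11 h 5 min → rounds to 11 h 0 min
Tue: 06:16–15:02 = 8 h 46 min → rounds to 9 h 0 min
Wed: 06:56–10:59 = 4 h 3 min − 60 min = 3 h 3 min → rounds to 3 h 0 min
Total credited: 23 h 0 min.

23.00 hours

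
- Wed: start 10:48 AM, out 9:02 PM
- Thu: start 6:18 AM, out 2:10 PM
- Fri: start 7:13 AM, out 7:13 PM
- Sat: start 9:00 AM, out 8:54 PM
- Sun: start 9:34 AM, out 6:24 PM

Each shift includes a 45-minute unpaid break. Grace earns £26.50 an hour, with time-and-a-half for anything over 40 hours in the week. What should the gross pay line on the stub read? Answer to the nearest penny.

Wed: 10:48 AM–9:02 PM = 10 h 14 min; less 45 min break → 9 h 29 min
Thu: 6:18 AM–2:10 PM = 7 h 52 min; less 45 min break → 7 h 7 min
Fri: 7:13 AM–7:13 PM = 12 h 0 min; less 45 min break → 11 h 15 min
Sat: 9:00 AM–8:54 PM = 11 h 54 min; less 45 min break → 11 h 9 min
Sun: 9:34 AM–6:24 PM = 8 h 50 min; less 45 min break → 8 h 5 min
Total worked: 47 h 5 min = 2825 min.
Regular 40 h 0 min = 2400 min at £26.50/h; overtime 7 h 5 min = 425 min at £39.75/h.
Pay = (2400 × £26.50 + 425 × £39.75) ÷ 60 = £1341.56.

£1341.56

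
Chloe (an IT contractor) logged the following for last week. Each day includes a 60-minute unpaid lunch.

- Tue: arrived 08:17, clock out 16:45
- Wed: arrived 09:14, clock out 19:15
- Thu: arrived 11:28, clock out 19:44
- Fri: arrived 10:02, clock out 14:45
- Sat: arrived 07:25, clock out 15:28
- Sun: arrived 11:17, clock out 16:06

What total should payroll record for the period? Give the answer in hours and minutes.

Tue: 08:17–16:45 = 8 h 28 min; less 60 min break → 7 h 28 min
Wed: 09:14–19:15 = 10 h 1 min; less 60 min break → 9 h 1 min
Thu: 11:28–19:44 = 8 h 16 min; less 60 min break → 7 h 16 min
Fri: 10:02–14:45 = 4 h 43 min; less 60 min break → 3 h 43 min
Sat: 07:25–15:28 = 8 h 3 min; less 60 min break → 7 h 3 min
Sun: 11:17–16:06 = 4 h 49 min; less 60 min break → 3 h 49 min
Total: 7 h 28 min + 9 h 1 min + 7 h 16 min + 3 h 43 min + 7 h 3 min + 3 h 49 min = 38 h 20 min.

38 h 20 min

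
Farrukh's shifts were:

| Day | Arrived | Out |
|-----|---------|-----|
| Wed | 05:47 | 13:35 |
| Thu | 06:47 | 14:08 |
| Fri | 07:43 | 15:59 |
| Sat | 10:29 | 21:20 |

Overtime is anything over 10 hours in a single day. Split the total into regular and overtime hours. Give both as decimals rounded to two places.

Regular 33.42 hours, overtime 0.85 hours

Wed: 05:47–13:35 = 7 h 48 min
Thu: 06:47–14:08 = 7 h 21 min
Fri: 07:43–15:59 = 8 h 16 min
Sat: 10:29–21:20 = 10 h 51 min
Wed reg 7 h 48 min / OT 0 h 0 min; Thu reg 7 h 21 min / OT 0 h 0 min; Fri reg 8 h 16 min / OT 0 h 0 min; Sat reg 10 h 0 min / OT 0 h 51 min.
Totals: regular 33 h 25 min, overtime 0 h 51 min.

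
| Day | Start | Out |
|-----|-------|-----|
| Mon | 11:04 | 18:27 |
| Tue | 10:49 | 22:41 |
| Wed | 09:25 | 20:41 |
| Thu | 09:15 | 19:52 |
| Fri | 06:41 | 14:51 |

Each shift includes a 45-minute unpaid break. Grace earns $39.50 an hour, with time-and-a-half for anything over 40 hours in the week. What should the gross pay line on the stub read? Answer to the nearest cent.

Mon: 11:04–18:27 = 7 h 23 min; less 45 min break → 6 h 38 min
Tue: 10:49–22:41 = 11 h 52 min; less 45 min break → 11 h 7 min
Wed: 09:25–20:41 = 11 h 16 min; less 45 min break → 10 h 31 min
Thu: 09:15–19:52 = 10 h 37 min; less 45 min break → 9 h 52 min
Fri: 06:41–14:51 = 8 h 10 min; less 45 min break → 7 h 25 min
Total worked: 45 h 33 min = 2733 min.
Regular 40 h 0 min = 2400 min at $39.50/h; overtime 5 h 33 min = 333 min at $59.25/h.
Pay = (2400 × $39.50 + 333 × $59.25) ÷ 60 = $1908.84.

$1908.84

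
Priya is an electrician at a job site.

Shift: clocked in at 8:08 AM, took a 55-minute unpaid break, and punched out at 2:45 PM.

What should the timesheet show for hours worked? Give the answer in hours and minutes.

5 h 42 min

Shift: 8:08 AM–2:45 PM = 6 h 37 min; less 55 min break → 5 h 42 min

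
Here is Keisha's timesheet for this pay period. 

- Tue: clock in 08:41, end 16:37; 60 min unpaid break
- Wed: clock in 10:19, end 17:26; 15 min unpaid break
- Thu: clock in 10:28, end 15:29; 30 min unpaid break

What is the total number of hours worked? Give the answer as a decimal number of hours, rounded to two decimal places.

Tue: 08:41–16:37 = 7 h 56 min; less 60 min break → 6 h 56 min
Wed: 10:19–17:26 = 7 h 7 min; less 15 min break → 6 h 52 min
Thu: 10:28–15:29 = 5 h 1 min; less 30 min break → 4 h 31 min
Total: 6 h 56 min + 6 h 52 min + 4 h 31 min = 18 h 19 min.

18.32 hours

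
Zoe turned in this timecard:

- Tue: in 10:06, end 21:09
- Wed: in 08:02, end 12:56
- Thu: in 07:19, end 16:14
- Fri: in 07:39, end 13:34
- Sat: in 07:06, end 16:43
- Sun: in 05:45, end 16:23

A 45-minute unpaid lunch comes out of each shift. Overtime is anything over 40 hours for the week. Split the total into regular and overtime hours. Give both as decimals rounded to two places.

Regular 40.00 hours, overtime 6.53 hours

Tue: 10:06–21:09 = 11 h 3 min; less 45 min break → 10 h 18 min
Wed: 08:02–12:56 = 4 h 54 min; less 45 min break → 4 h 9 min
Thu: 07:19–16:14 = 8 h 55 min; less 45 min break → 8 h 10 min
Fri: 07:39–13:34 = 5 h 55 min; less 45 min break → 5 h 10 min
Sat: 07:06–16:43 = 9 h 37 min; less 45 min break → 8 h 52 min
Sun: 05:45–16:23 = 10 h 38 min; less 45 min break → 9 h 53 min
Total worked: 46 h 32 min = 46.53 h.
Threshold 40 h → overtime 6 h 32 min, regular 40 h 0 min.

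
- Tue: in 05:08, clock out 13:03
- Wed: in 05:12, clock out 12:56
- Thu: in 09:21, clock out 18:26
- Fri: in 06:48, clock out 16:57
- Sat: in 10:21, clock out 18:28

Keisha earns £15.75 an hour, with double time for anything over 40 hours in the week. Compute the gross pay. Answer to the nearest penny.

£724.50

Tue: 05:08–13:03 = 7 h 55 min
Wed: 05:12–12:56 = 7 h 44 min
Thu: 09:21–18:26 = 9 h 5 min
Fri: 06:48–16:57 = 10 h 9 min
Sat: 10:21–18:28 = 8 h 7 min
Total worked: 43 h 0 min = 2580 min.
Regular 40 h 0 min = 2400 min at £15.75/h; overtime 3 h 0 min = 180 min at £31.50/h.
Pay = (2400 × £15.75 + 180 × £31.50) ÷ 60 = £724.50.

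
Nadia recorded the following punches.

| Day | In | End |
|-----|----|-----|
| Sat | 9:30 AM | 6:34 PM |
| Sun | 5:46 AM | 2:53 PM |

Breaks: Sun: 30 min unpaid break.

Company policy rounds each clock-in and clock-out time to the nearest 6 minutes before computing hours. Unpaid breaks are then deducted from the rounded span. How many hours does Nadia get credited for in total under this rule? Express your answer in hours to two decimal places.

17.70 hours

Sat: in 9:30 AM→9:30 AM, out 6:34 PM→6:36 PM; 9 h 6 min
Sun: in 5:46 AM→5:48 AM, out 2:53 PM→2:54 PM; 9 h 6 min − 30 min = 8 h 36 min
Total credited: 17 h 42 min.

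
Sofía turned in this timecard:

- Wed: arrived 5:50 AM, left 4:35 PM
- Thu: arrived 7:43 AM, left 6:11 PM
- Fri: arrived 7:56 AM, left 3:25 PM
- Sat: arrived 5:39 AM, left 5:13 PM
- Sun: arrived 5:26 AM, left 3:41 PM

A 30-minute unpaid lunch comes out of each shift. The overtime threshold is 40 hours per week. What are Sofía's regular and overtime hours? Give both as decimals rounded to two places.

Regular 40.00 hours, overtime 8.02 hours

Wed: 5:50 AM–4:35 PM = 10 h 45 min; less 30 min break → 10 h 15 min
Thu: 7:43 AM–6:11 PM = 10 h 28 min; less 30 min break → 9 h 58 min
Fri: 7:56 AM–3:25 PM = 7 h 29 min; less 30 min break → 6 h 59 min
Sat: 5:39 AM–5:13 PM = 11 h 34 min; less 30 min break → 11 h 4 min
Sun: 5:26 AM–3:41 PM = 10 h 15 min; less 30 min break → 9 h 45 min
Total worked: 48 h 1 min = 48.02 h.
Threshold 40 h → overtime 8 h 1 min, regular 40 h 0 min.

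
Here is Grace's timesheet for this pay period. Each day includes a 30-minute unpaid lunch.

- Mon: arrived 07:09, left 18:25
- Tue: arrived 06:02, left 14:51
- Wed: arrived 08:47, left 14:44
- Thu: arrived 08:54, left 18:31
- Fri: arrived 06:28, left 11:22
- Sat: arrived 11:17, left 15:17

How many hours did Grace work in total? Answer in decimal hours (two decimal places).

41.55 hours

Mon: 07:09–18:25 = 11 h 16 min; less 30 min break → 10 h 46 min
Tue: 06:02–14:51 = 8 h 49 min; less 30 min break → 8 h 19 min
Wed: 08:47–14:44 = 5 h 57 min; less 30 min break → 5 h 27 min
Thu: 08:54–18:31 = 9 h 37 min; less 30 min break → 9 h 7 min
Fri: 06:28–11:22 = 4 h 54 min; less 30 min break → 4 h 24 min
Sat: 11:17–15:17 = 4 h 0 min; less 30 min break → 3 h 30 min
Total: 10 h 46 min + 8 h 19 min + 5 h 27 min + 9 h 7 min + 4 h 24 min + 3 h 30 min = 41 h 33 min.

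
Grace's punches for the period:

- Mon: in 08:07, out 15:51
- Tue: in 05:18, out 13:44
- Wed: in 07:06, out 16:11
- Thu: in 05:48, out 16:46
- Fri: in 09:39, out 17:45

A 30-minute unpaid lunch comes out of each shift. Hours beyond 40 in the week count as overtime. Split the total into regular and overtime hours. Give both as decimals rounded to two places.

Mon: 08:07–15:51 = 7 h 44 min; less 30 min break → 7 h 14 min
Tue: 05:18–13:44 = 8 h 26 min; less 30 min break → 7 h 56 min
Wed: 07:06–16:11 = 9 h 5 min; less 30 min break → 8 h 35 min
Thu: 05:48–16:46 = 10 h 58 min; less 30 min break → 10 h 28 min
Fri: 09:39–17:45 = 8 h 6 min; less 30 min break → 7 h 36 min
Total worked: 41 h 49 min = 41.82 h.
Threshold 40 h → overtime 1 h 49 min, regular 40 h 0 min.

Regular 40.00 hours, overtime 1.82 hours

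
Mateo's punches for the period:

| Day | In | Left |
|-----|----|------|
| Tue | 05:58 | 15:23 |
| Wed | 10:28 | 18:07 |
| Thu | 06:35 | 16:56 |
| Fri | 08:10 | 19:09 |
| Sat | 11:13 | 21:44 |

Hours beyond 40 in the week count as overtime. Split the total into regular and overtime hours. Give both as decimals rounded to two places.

Regular 40.00 hours, overtime 8.92 hours

Tue: 05:58–15:23 = 9 h 25 min
Wed: 10:28–18:07 = 7 h 39 min
Thu: 06:35–16:56 = 10 h 21 min
Fri: 08:10–19:09 = 10 h 59 min
Sat: 11:13–21:44 = 10 h 31 min
Total worked: 48 h 55 min = 48.92 h.
Threshold 40 h → overtime 8 h 55 min, regular 40 h 0 min.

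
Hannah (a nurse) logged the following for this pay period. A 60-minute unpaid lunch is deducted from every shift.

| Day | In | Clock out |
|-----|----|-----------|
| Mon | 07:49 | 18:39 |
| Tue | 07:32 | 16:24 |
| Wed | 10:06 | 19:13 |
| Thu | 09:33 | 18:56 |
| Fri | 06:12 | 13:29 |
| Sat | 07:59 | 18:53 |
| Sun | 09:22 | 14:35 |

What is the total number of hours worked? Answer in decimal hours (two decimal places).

Mon: 07:49–18:39 = 10 h 50 min; less 60 min break → 9 h 50 min
Tue: 07:32–16:24 = 8 h 52 min; less 60 min break → 7 h 52 min
Wed: 10:06–19:13 = 9 h 7 min; less 60 min break → 8 h 7 min
Thu: 09:33–18:56 = 9 h 23 min; less 60 min break → 8 h 23 min
Fri: 06:12–13:29 = 7 h 17 min; less 60 min break → 6 h 17 min
Sat: 07:59–18:53 = 10 h 54 min; less 60 min break → 9 h 54 min
Sun: 09:22–14:35 = 5 h 13 min; less 60 min break → 4 h 13 min
Total: 9 h 50 min + 7 h 52 min + 8 h 7 min + 8 h 23 min + 6 h 17 min + 9 h 54 min + 4 h 13 min = 54 h 36 min.

54.60 hours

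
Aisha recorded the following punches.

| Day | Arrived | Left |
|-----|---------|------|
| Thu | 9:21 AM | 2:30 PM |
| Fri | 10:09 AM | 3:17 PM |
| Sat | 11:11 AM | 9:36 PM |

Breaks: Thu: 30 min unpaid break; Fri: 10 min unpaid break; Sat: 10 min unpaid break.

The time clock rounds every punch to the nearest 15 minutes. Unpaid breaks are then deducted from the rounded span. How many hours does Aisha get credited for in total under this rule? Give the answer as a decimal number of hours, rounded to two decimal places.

Thu: in 9:21 AM→9:15 AM, out 2:30 PM→2:30 PM; 5 h 15 min − 30 min = 4 h 45 min
Fri: in 10:09 AM→10:15 AM, out 3:17 PM→3:15 PM; 5 h 0 min − 10 min = 4 h 50 min
Sat: in 11:11 AM→11:15 AM, out 9:36 PM→9:30 PM; 10 h 15 min − 10 min = 10 h 5 min
Total credited: 19 h 40 min.

19.67 hours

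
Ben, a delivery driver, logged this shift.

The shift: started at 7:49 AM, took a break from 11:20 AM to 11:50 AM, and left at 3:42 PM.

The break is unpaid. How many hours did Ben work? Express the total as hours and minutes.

7 h 23 min

The shift: 7:49 AM–3:42 PM = 7 h 53 min; less 30 min break → 7 h 23 min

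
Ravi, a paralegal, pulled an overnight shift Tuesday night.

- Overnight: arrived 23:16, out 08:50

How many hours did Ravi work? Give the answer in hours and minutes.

9 h 34 min

Overnight: 23:16 → midnight = 0 h 44 min; midnight → 08:50 = 8 h 50 min; span 9 h 34 min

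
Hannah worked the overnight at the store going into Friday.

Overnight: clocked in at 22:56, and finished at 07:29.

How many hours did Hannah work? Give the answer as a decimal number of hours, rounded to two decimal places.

Overnight: 22:56 → midnight = 1 h 4 min; midnight → 07:29 = 7 h 29 min; span 8 h 33 min

8.55 hours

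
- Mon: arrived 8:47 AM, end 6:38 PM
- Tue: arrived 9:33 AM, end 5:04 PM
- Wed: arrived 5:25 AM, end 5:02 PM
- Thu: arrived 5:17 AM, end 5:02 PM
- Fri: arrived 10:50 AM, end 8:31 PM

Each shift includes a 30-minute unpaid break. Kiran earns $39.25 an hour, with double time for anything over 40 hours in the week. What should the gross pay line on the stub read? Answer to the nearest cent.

$2191.46

Mon: 8:47 AM–6:38 PM = 9 h 51 min; less 30 min break → 9 h 21 min
Tue: 9:33 AM–5:04 PM = 7 h 31 min; less 30 min break → 7 h 1 min
Wed: 5:25 AM–5:02 PM = 11 h 37 min; less 30 min break → 11 h 7 min
Thu: 5:17 AM–5:02 PM = 11 h 45 min; less 30 min break → 11 h 15 min
Fri: 10:50 AM–8:31 PM = 9 h 41 min; less 30 min break → 9 h 11 min
Total worked: 47 h 55 min = 2875 min.
Regular 40 h 0 min = 2400 min at $39.25/h; overtime 7 h 55 min = 475 min at $78.50/h.
Pay = (2400 × $39.25 + 475 × $78.50) ÷ 60 = $2191.46.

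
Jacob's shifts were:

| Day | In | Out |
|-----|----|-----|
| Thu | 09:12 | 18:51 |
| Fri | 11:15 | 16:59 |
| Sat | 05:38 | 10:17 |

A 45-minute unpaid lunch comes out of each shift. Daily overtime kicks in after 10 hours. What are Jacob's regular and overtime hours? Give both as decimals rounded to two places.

Regular 17.78 hours, overtime 0.00 hours

Thu: 09:12–18:51 = 9 h 39 min; less 45 min break → 8 h 54 min
Fri: 11:15–16:59 = 5 h 44 min; less 45 min break → 4 h 59 min
Sat: 05:38–10:17 = 4 h 39 min; less 45 min break → 3 h 54 min
Thu reg 8 h 54 min / OT 0 h 0 min; Fri reg 4 h 59 min / OT 0 h 0 min; Sat reg 3 h 54 min / OT 0 h 0 min.
Totals: regular 17 h 47 min, overtime 0 h 0 min.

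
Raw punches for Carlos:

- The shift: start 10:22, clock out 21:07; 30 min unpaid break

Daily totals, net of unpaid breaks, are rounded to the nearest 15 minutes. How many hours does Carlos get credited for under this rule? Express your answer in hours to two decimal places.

10.25 hours

The shift: 10:22–21:07 = 10 h 45 min − 30 min = 10 h 15 min → rounds to 10 h 15 min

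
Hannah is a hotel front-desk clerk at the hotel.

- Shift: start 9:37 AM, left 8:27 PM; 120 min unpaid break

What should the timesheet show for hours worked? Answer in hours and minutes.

8 h 50 min

Shift: 9:37 AM–8:27 PM = 10 h 50 min; less 120 min break → 8 h 50 min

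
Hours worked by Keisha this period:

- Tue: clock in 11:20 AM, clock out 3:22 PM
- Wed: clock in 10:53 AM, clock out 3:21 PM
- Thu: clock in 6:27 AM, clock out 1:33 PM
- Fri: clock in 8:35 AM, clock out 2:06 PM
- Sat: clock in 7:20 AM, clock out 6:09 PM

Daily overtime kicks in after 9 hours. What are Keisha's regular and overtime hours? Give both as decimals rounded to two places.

Tue: 11:20 AM–3:22 PM = 4 h 2 min
Wed: 10:53 AM–3:21 PM = 4 h 28 min
Thu: 6:27 AM–1:33 PM = 7 h 6 min
Fri: 8:35 AM–2:06 PM = 5 h 31 min
Sat: 7:20 AM–6:09 PM = 10 h 49 min
Tue reg 4 h 2 min / OT 0 h 0 min; Wed reg 4 h 28 min / OT 0 h 0 min; Thu reg 7 h 6 min / OT 0 h 0 min; Fri reg 5 h 31 min / OT 0 h 0 min; Sat reg 9 h 0 min / OT 1 h 49 min.
Totals: regular 30 h 7 min, overtime 1 h 49 min.

Regular 30.12 hours, overtime 1.82 hours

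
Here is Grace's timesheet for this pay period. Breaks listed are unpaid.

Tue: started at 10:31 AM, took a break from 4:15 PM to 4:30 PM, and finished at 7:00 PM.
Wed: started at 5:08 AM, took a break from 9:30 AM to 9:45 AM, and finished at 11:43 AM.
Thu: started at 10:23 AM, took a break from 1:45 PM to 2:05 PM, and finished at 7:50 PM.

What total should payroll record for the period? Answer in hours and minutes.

Tue: 10:31 AM–7:00 PM = 8 h 29 min; less 15 min break → 8 h 14 min
Wed: 5:08 AM–11:43 AM = 6 h 35 min; less 15 min break → 6 h 20 min
Thu: 10:23 AM–7:50 PM = 9 h 27 min; less 20 min break → 9 h 7 min
Total: 8 h 14 min + 6 h 20 min + 9 h 7 min = 23 h 41 min.

23 h 41 min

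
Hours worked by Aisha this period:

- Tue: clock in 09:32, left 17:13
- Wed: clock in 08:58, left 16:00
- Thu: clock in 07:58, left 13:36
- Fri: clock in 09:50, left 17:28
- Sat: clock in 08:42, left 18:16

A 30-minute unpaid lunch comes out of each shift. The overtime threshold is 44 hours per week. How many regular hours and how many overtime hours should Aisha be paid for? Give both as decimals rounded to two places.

Regular 35.05 hours, overtime 0.00 hours

Tue: 09:32–17:13 = 7 h 41 min; less 30 min break → 7 h 11 min
Wed: 08:58–16:00 = 7 h 2 min; less 30 min break → 6 h 32 min
Thu: 07:58–13:36 = 5 h 38 min; less 30 min break → 5 h 8 min
Fri: 09:50–17:28 = 7 h 38 min; less 30 min break → 7 h 8 min
Sat: 08:42–18:16 = 9 h 34 min; less 30 min break → 9 h 4 min
Total worked: 35 h 3 min = 35.05 h.
Threshold 44 h → overtime 0 h 0 min, regular 35 h 3 min.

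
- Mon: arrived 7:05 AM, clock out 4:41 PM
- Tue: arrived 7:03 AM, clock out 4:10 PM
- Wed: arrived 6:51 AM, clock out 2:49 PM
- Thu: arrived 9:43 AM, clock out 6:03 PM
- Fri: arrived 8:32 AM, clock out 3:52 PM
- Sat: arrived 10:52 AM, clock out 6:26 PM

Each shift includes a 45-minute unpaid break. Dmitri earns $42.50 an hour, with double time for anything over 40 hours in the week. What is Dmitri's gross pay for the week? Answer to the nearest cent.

Mon: 7:05 AM–4:41 PM = 9 h 36 min; less 45 min break → 8 h 51 min
Tue: 7:03 AM–4:10 PM = 9 h 7 min; less 45 min break → 8 h 22 min
Wed: 6:51 AM–2:49 PM = 7 h 58 min; less 45 min break → 7 h 13 min
Thu: 9:43 AM–6:03 PM = 8 h 20 min; less 45 min break → 7 h 35 min
Fri: 8:32 AM–3:52 PM = 7 h 20 min; less 45 min break → 6 h 35 min
Sat: 10:52 AM–6:26 PM = 7 h 34 min; less 45 min break → 6 h 49 min
Total worked: 45 h 25 min = 2725 min.
Regular 40 h 0 min = 2400 min at $42.50/h; overtime 5 h 25 min = 325 min at $85.00/h.
Pay = (2400 × $42.50 + 325 × $85.00) ÷ 60 = $2160.42.

$2160.42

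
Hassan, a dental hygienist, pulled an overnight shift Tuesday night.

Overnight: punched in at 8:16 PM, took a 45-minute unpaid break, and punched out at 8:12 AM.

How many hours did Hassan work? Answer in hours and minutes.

11 h 11 min

Overnight: 8:16 PM → midnight = 3 h 44 min; midnight → 8:12 AM = 8 h 12 min; span 11 h 56 min; less 45 min break → 11 h 11 min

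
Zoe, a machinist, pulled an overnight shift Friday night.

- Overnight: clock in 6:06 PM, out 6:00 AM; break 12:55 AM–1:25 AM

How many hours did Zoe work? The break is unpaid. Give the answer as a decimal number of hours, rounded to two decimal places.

11.40 hours

Overnight: 6:06 PM → midnight = 5 h 54 min; midnight → 6:00 AM = 6 h 0 min; span 11 h 54 min; less 30 min break → 11 h 24 min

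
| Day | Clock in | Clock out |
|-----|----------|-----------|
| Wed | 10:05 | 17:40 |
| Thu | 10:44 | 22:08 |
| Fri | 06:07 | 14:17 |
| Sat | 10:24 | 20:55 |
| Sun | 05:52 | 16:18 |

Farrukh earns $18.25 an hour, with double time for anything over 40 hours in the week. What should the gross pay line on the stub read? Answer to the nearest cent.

$1025.65

Wed: 10:05–17:40 = 7 h 35 min
Thu: 10:44–22:08 = 11 h 24 min
Fri: 06:07–14:17 = 8 h 10 min
Sat: 10:24–20:55 = 10 h 31 min
Sun: 05:52–16:18 = 10 h 26 min
Total worked: 48 h 6 min = 2886 min.
Regular 40 h 0 min = 2400 min at $18.25/h; overtime 8 h 6 min = 486 min at $36.50/h.
Pay = (2400 × $18.25 + 486 × $36.50) ÷ 60 = $1025.65.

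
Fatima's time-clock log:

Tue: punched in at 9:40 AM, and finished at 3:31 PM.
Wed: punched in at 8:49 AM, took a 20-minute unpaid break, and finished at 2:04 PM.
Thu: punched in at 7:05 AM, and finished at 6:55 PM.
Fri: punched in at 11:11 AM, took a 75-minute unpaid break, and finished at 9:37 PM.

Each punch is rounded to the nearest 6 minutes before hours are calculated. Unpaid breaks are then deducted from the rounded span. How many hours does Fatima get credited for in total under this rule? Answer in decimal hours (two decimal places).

31.72 hours

Tue: in 9:40 AM→9:42 AM, out 3:31 PM→3:30 PM; 5 h 48 min
Wed: in 8:49 AM→8:48 AM, out 2:04 PM→2:06 PM; 5 h 18 min − 20 min = 4 h 58 min
Thu: in 7:05 AM→7:06 AM, out 6:55 PM→6:54 PM; 11 h 48 min
Fri: in 11:11 AM→11:12 AM, out 9:37 PM→9:36 PM; 10 h 24 min − 75 min = 9 h 9 min
Total credited: 31 h 43 min.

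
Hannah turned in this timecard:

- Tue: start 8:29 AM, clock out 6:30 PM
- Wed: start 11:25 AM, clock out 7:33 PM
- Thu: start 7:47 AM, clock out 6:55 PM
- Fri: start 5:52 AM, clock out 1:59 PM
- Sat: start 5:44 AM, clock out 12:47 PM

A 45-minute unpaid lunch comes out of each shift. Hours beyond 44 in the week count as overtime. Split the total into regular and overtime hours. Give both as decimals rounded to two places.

Tue: 8:29 AM–6:30 PM = 10 h 1 min; less 45 min break → 9 h 16 min
Wed: 11:25 AM–7:33 PM = 8 h 8 min; less 45 min break → 7 h 23 min
Thu: 7:47 AM–6:55 PM = 11 h 8 min; less 45 min break → 10 h 23 min
Fri: 5:52 AM–1:59 PM = 8 h 7 min; less 45 min break → 7 h 22 min
Sat: 5:44 AM–12:47 PM = 7 h 3 min; less 45 min break → 6 h 18 min
Total worked: 40 h 42 min = 40.70 h.
Threshold 44 h → overtime 0 h 0 min, regular 40 h 42 min.

Regular 40.70 hours, overtime 0.00 hours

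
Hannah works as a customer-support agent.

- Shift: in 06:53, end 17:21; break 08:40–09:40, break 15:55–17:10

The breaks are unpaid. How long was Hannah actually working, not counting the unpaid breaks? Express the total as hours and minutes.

Shift: 06:53–17:21 = 10 h 28 min; less 135 min break → 8 h 13 min

8 h 13 min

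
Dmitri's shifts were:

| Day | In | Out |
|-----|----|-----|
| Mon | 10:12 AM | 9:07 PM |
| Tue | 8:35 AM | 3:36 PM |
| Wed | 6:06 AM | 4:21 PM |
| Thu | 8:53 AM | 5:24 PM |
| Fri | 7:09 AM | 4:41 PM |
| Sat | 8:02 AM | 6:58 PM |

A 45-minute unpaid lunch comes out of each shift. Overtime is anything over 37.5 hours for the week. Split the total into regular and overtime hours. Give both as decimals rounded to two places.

Regular 37.50 hours, overtime 15.17 hours

Mon: 10:12 AM–9:07 PM = 10 h 55 min; less 45 min break → 10 h 10 min
Tue: 8:35 AM–3:36 PM = 7 h 1 min; less 45 min break → 6 h 16 min
Wed: 6:06 AM–4:21 PM = 10 h 15 min; less 45 min break → 9 h 30 min
Thu: 8:53 AM–5:24 PM = 8 h 31 min; less 45 min break → 7 h 46 min
Fri: 7:09 AM–4:41 PM = 9 h 32 min; less 45 min break → 8 h 47 min
Sat: 8:02 AM–6:58 PM = 10 h 56 min; less 45 min break → 10 h 11 min
Total worked: 52 h 40 min = 52.67 h.
Threshold 37.5 h → overtime 15 h 10 min, regular 37 h 30 min.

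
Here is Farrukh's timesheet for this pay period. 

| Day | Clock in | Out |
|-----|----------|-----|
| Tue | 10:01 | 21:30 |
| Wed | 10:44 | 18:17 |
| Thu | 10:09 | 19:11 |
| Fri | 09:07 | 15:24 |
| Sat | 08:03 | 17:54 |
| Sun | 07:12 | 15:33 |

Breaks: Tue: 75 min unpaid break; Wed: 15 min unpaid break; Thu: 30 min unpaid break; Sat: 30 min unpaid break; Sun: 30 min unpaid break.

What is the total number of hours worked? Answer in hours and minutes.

Tue: 10:01–21:30 = 11 h 29 min; less 75 min break → 10 h 14 min
Wed: 10:44–18:17 = 7 h 33 min; less 15 min break → 7 h 18 min
Thu: 10:09–19:11 = 9 h 2 min; less 30 min break → 8 h 32 min
Fri: 09:07–15:24 = 6 h 17 min
Sat: 08:03–17:54 = 9 h 51 min; less 30 min break → 9 h 21 min
Sun: 07:12–15:33 = 8 h 21 min; less 30 min break → 7 h 51 min
Total: 10 h 14 min + 7 h 18 min + 8 h 32 min + 6 h 17 min + 9 h 21 min + 7 h 51 min = 49 h 33 min.

49 h 33 min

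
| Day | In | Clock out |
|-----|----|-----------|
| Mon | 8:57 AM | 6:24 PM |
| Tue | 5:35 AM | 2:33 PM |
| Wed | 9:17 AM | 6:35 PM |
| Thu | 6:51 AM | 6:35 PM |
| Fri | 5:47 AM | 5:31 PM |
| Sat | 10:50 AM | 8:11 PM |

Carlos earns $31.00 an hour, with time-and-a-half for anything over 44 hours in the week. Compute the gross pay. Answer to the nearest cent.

$2132.80

Mon: 8:57 AM–6:24 PM = 9 h 27 min
Tue: 5:35 AM–2:33 PM = 8 h 58 min
Wed: 9:17 AM–6:35 PM = 9 h 18 min
Thu: 6:51 AM–6:35 PM = 11 h 44 min
Fri: 5:47 AM–5:31 PM = 11 h 44 min
Sat: 10:50 AM–8:11 PM = 9 h 21 min
Total worked: 60 h 32 min = 3632 min.
Regular 44 h 0 min = 2640 min at $31.00/h; overtime 16 h 32 min = 992 min at $46.50/h.
Pay = (2640 × $31.00 + 992 × $46.50) ÷ 60 = $2132.80.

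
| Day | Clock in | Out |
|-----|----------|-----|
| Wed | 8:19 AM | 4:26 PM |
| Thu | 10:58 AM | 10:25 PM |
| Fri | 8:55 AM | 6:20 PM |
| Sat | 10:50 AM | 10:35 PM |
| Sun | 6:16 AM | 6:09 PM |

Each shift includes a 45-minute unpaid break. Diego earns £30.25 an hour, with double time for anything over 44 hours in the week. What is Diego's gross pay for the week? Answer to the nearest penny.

£1625.43

Wed: 8:19 AM–4:26 PM = 8 h 7 min; less 45 min break → 7 h 22 min
Thu: 10:58 AM–10:25 PM = 11 h 27 min; less 45 min break → 10 h 42 min
Fri: 8:55 AM–6:20 PM = 9 h 25 min; less 45 min break → 8 h 40 min
Sat: 10:50 AM–10:35 PM = 11 h 45 min; less 45 min break → 11 h 0 min
Sun: 6:16 AM–6:09 PM = 11 h 53 min; less 45 min break → 11 h 8 min
Total worked: 48 h 52 min = 2932 min.
Regular 44 h 0 min = 2640 min at £30.25/h; overtime 4 h 52 min = 292 min at £60.50/h.
Pay = (2640 × £30.25 + 292 × £60.50) ÷ 60 = £1625.43.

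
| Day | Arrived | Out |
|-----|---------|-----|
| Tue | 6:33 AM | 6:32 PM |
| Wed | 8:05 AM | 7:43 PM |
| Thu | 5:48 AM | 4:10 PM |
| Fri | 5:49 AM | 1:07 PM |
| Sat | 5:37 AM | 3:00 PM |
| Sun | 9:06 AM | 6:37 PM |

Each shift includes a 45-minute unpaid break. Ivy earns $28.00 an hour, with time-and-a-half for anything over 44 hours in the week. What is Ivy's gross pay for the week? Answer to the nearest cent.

Tue: 6:33 AM–6:32 PM = 11 h 59 min; less 45 min break → 11 h 14 min
Wed: 8:05 AM–7:43 PM = 11 h 38 min; less 45 min break → 10 h 53 min
Thu: 5:48 AM–4:10 PM = 10 h 22 min; less 45 min break → 9 h 37 min
Fri: 5:49 AM–1:07 PM = 7 h 18 min; less 45 min break → 6 h 33 min
Sat: 5:37 AM–3:00 PM = 9 h 23 min; less 45 min break → 8 h 38 min
Sun: 9:06 AM–6:37 PM = 9 h 31 min; less 45 min break → 8 h 46 min
Total worked: 55 h 41 min = 3341 min.
Regular 44 h 0 min = 2640 min at $28.00/h; overtime 11 h 41 min = 701 min at $42.00/h.
Pay = (2640 × $28.00 + 701 × $42.00) ÷ 60 = $1722.70.

$1722.70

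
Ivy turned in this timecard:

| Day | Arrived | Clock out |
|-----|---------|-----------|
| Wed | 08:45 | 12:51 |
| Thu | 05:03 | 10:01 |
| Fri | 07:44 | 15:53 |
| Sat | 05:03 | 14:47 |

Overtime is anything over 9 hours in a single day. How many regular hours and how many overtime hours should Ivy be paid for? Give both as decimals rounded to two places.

Regular 26.22 hours, overtime 0.73 hours

Wed: 08:45–12:51 = 4 h 6 min
Thu: 05:03–10:01 = 4 h 58 min
Fri: 07:44–15:53 = 8 h 9 min
Sat: 05:03–14:47 = 9 h 44 min
Wed reg 4 h 6 min / OT 0 h 0 min; Thu reg 4 h 58 min / OT 0 h 0 min; Fri reg 8 h 9 min / OT 0 h 0 min; Sat reg 9 h 0 min / OT 0 h 44 min.
Totals: regular 26 h 13 min, overtime 0 h 44 min.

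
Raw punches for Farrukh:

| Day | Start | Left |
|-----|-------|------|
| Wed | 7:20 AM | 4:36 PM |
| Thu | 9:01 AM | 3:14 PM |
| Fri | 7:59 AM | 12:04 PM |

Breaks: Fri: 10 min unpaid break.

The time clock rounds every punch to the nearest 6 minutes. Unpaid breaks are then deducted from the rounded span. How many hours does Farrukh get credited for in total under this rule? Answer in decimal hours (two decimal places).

Wed: in 7:20 AM→7:18 AM, out 4:36 PM→4:36 PM; 9 h 18 min
Thu: in 9:01 AM→9:00 AM, out 3:14 PM→3:12 PM; 6 h 12 min
Fri: in 7:59 AM→8:00 AM, out 12:04 PM→12:06 PM; 4 h 6 min − 10 min = 3 h 56 min
Total credited: 19 h 26 min.

19.43 hours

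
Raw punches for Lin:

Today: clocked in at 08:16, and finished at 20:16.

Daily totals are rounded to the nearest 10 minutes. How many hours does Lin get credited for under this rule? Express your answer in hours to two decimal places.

Today: 08:16–20:16 = 12 h 0 min → rounds to 12 h 0 min

12.00 hours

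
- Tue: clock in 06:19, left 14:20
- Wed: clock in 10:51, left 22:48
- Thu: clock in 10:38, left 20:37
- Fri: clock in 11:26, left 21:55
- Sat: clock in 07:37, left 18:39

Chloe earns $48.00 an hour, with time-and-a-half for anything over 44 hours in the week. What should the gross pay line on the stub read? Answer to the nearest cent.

$2649.60

Tue: 06:19–14:20 = 8 h 1 min
Wed: 10:51–22:48 = 11 h 57 min
Thu: 10:38–20:37 = 9 h 59 min
Fri: 11:26–21:55 = 10 h 29 min
Sat: 07:37–18:39 = 11 h 2 min
Total worked: 51 h 28 min = 3088 min.
Regular 44 h 0 min = 2640 min at $48.00/h; overtime 7 h 28 min = 448 min at $72.00/h.
Pay = (2640 × $48.00 + 448 × $72.00) ÷ 60 = $2649.60.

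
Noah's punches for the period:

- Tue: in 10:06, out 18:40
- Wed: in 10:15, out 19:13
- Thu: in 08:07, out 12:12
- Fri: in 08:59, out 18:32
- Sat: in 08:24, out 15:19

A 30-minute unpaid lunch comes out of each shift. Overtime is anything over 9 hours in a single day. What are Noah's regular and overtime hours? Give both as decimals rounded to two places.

Regular 35.53 hours, overtime 0.05 hours

Tue: 10:06–18:40 = 8 h 34 min; less 30 min break → 8 h 4 min
Wed: 10:15–19:13 = 8 h 58 min; less 30 min break → 8 h 28 min
Thu: 08:07–12:12 = 4 h 5 min; less 30 min break → 3 h 35 min
Fri: 08:59–18:32 = 9 h 33 min; less 30 min break → 9 h 3 min
Sat: 08:24–15:19 = 6 h 55 min; less 30 min break → 6 h 25 min
Tue reg 8 h 4 min / OT 0 h 0 min; Wed reg 8 h 28 min / OT 0 h 0 min; Thu reg 3 h 35 min / OT 0 h 0 min; Fri reg 9 h 0 min / OT 0 h 3 min; Sat reg 6 h 25 min / OT 0 h 0 min.
Totals: regular 35 h 32 min, overtime 0 h 3 min.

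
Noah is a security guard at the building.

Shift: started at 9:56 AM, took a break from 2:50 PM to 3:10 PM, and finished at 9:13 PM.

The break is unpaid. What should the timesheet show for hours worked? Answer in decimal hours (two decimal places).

10.95 hours

Shift: 9:56 AM–9:13 PM = 11 h 17 min; less 20 min break → 10 h 57 min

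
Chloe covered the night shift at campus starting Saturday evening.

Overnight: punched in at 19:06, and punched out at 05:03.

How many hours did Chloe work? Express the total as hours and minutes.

Overnight: 19:06 → midnight = 4 h 54 min; midnight → 05:03 = 5 h 3 min; span 9 h 57 min

9 h 57 min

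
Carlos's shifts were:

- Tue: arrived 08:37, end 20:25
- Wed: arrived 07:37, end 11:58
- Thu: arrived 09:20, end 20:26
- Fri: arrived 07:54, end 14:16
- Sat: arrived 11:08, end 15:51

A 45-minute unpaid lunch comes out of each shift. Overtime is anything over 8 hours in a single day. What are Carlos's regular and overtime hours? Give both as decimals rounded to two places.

Regular 29.18 hours, overtime 5.40 hours

Tue: 08:37–20:25 = 11 h 48 min; less 45 min break → 11 h 3 min
Wed: 07:37–11:58 = 4 h 21 min; less 45 min break → 3 h 36 min
Thu: 09:20–20:26 = 11 h 6 min; less 45 min break → 10 h 21 min
Fri: 07:54–14:16 = 6 h 22 min; less 45 min break → 5 h 37 min
Sat: 11:08–15:51 = 4 h 43 min; less 45 min break → 3 h 58 min
Tue reg 8 h 0 min / OT 3 h 3 min; Wed reg 3 h 36 min / OT 0 h 0 min; Thu reg 8 h 0 min / OT 2 h 21 min; Fri reg 5 h 37 min / OT 0 h 0 min; Sat reg 3 h 58 min / OT 0 h 0 min.
Totals: regular 29 h 11 min, overtime 5 h 24 min.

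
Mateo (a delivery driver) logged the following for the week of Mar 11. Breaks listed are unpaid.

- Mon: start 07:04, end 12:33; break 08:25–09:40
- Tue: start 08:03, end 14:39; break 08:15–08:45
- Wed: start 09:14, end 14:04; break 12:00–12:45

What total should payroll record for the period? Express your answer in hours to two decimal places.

Mon: 07:04–12:33 = 5 h 29 min; less 75 min break → 4 h 14 min
Tue: 08:03–14:39 = 6 h 36 min; less 30 min break → 6 h 6 min
Wed: 09:14–14:04 = 4 h 50 min; less 45 min break → 4 h 5 min
Total: 4 h 14 min + 6 h 6 min + 4 h 5 min = 14 h 25 min.

14.42 hours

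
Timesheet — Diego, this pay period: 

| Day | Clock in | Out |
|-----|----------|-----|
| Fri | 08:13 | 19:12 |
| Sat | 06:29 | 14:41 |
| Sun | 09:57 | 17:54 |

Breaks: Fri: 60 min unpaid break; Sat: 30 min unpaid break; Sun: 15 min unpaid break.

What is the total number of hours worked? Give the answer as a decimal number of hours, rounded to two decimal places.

25.38 hours

Fri: 08:13–19:12 = 10 h 59 min; less 60 min break → 9 h 59 min
Sat: 06:29–14:41 = 8 h 12 min; less 30 min break → 7 h 42 min
Sun: 09:57–17:54 = 7 h 57 min; less 15 min break → 7 h 42 min
Total: 9 h 59 min + 7 h 42 min + 7 h 42 min = 25 h 23 min.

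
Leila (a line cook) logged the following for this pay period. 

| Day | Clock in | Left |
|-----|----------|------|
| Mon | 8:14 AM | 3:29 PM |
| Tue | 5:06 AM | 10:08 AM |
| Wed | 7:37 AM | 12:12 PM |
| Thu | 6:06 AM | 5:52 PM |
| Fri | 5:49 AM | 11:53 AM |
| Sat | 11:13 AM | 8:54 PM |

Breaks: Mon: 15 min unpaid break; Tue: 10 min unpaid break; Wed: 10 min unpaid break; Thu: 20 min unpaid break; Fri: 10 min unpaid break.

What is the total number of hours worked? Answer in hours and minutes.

Mon: 8:14 AM–3:29 PM = 7 h 15 min; less 15 min break → 7 h 0 min
Tue: 5:06 AM–10:08 AM = 5 h 2 min; less 10 min break → 4 h 52 min
Wed: 7:37 AM–12:12 PM = 4 h 35 min; less 10 min break → 4 h 25 min
Thu: 6:06 AM–5:52 PM = 11 h 46 min; less 20 min break → 11 h 26 min
Fri: 5:49 AM–11:53 AM = 6 h 4 min; less 10 min break → 5 h 54 min
Sat: 11:13 AM–8:54 PM = 9 h 41 min
Total: 7 h 0 min + 4 h 52 min + 4 h 25 min + 11 h 26 min + 5 h 54 min + 9 h 41 min = 43 h 18 min.

43 h 18 min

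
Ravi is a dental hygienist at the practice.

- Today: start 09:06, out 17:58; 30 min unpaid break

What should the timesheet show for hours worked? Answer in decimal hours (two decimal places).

8.37 hours

Today: 09:06–17:58 = 8 h 52 min; less 30 min break → 8 h 22 min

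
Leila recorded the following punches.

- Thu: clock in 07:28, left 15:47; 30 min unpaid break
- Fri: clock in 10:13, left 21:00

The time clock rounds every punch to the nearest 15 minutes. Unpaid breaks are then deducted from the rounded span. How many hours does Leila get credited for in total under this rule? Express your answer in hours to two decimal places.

18.50 hours

Thu: in 07:28→07:30, out 15:47→15:45; 8 h 15 min − 30 min = 7 h 45 min
Fri: in 10:13→10:15, out 21:00→21:00; 10 h 45 min
Total credited: 18 h 30 min.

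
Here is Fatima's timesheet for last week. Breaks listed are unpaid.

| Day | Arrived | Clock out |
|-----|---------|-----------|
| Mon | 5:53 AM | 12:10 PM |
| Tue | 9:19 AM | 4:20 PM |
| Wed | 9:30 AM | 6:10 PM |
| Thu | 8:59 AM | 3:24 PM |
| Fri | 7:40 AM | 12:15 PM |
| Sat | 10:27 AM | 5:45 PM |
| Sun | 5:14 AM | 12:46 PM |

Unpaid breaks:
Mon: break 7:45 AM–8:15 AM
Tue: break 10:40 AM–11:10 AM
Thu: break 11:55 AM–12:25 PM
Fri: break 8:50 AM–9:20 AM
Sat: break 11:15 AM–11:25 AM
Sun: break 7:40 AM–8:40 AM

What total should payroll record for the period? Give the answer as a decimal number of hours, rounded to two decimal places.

44.63 hours

Mon: 5:53 AM–12:10 PM = 6 h 17 min; less 30 min break → 5 h 47 min
Tue: 9:19 AM–4:20 PM = 7 h 1 min; less 30 min break → 6 h 31 min
Wed: 9:30 AM–6:10 PM = 8 h 40 min
Thu: 8:59 AM–3:24 PM = 6 h 25 min; less 30 min break → 5 h 55 min
Fri: 7:40 AM–12:15 PM = 4 h 35 min; less 30 min break → 4 h 5 min
Sat: 10:27 AM–5:45 PM = 7 h 18 min; less 10 min break → 7 h 8 min
Sun: 5:14 AM–12:46 PM = 7 h 32 min; less 60 min break → 6 h 32 min
Total: 5 h 47 min + 6 h 31 min + 8 h 40 min + 5 h 55 min + 4 h 5 min + 7 h 8 min + 6 h 32 min = 44 h 38 min.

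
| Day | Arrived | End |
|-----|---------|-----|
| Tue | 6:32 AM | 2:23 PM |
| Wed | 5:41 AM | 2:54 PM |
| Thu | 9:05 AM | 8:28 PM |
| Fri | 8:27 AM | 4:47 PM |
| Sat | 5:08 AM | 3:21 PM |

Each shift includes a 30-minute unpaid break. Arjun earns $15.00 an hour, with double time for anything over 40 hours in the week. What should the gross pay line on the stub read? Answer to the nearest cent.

Tue: 6:32 AM–2:23 PM = 7 h 51 min; less 30 min break → 7 h 21 min
Wed: 5:41 AM–2:54 PM = 9 h 13 min; less 30 min break → 8 h 43 min
Thu: 9:05 AM–8:28 PM = 11 h 23 min; less 30 min break → 10 h 53 min
Fri: 8:27 AM–4:47 PM = 8 h 20 min; less 30 min break → 7 h 50 min
Sat: 5:08 AM–3:21 PM = 10 h 13 min; less 30 min break → 9 h 43 min
Total worked: 44 h 30 min = 2670 min.
Regular 40 h 0 min = 2400 min at $15.00/h; overtime 4 h 30 min = 270 min at $30.00/h.
Pay = (2400 × $15.00 + 270 × $30.00) ÷ 60 = $735.00.

$735.00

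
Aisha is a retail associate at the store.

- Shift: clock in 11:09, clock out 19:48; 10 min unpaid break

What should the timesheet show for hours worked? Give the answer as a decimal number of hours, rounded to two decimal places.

8.48 hours

Shift: 11:09–19:48 = 8 h 39 min; less 10 min break → 8 h 29 min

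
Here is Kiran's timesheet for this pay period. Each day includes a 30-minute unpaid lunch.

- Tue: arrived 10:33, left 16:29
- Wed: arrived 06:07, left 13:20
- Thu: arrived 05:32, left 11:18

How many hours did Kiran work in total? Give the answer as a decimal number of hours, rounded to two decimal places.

17.42 hours

Tue: 10:33–16:29 = 5 h 56 min; less 30 min break → 5 h 26 min
Wed: 06:07–13:20 = 7 h 13 min; less 30 min break → 6 h 43 min
Thu: 05:32–11:18 = 5 h 46 min; less 30 min break → 5 h 16 min
Total: 5 h 26 min + 6 h 43 min + 5 h 16 min = 17 h 25 min.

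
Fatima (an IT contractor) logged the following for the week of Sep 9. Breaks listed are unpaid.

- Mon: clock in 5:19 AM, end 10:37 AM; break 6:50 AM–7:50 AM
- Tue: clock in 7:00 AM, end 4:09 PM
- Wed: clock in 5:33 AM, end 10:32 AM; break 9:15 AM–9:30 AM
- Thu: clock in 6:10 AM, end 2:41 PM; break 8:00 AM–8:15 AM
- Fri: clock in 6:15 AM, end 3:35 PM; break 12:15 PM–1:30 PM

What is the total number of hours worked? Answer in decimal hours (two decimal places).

Mon: 5:19 AM–10:37 AM = 5 h 18 min; less 60 min break → 4 h 18 min
Tue: 7:00 AM–4:09 PM = 9 h 9 min
Wed: 5:33 AM–10:32 AM = 4 h 59 min; less 15 min break → 4 h 44 min
Thu: 6:10 AM–2:41 PM = 8 h 31 min; less 15 min break → 8 h 16 min
Fri: 6:15 AM–3:35 PM = 9 h 20 min; less 75 min break → 8 h 5 min
Total: 4 h 18 min + 9 h 9 min + 4 h 44 min + 8 h 16 min + 8 h 5 min = 34 h 32 min.

34.53 hours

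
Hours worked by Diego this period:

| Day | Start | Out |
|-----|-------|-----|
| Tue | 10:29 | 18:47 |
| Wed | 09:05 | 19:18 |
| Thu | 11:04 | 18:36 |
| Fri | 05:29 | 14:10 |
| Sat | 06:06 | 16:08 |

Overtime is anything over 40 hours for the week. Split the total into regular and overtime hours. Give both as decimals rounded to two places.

Tue: 10:29–18:47 = 8 h 18 min
Wed: 09:05–19:18 = 10 h 13 min
Thu: 11:04–18:36 = 7 h 32 min
Fri: 05:29–14:10 = 8 h 41 min
Sat: 06:06–16:08 = 10 h 2 min
Total worked: 44 h 46 min = 44.77 h.
Threshold 40 h → overtime 4 h 46 min, regular 40 h 0 min.

Regular 40.00 hours, overtime 4.77 hours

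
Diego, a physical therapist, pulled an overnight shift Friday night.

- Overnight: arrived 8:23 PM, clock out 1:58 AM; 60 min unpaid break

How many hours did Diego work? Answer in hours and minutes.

4 h 35 min

Overnight: 8:23 PM → midnight = 3 h 37 min; midnight → 1:58 AM = 1 h 58 min; span 5 h 35 min; less 60 min break → 4 h 35 min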